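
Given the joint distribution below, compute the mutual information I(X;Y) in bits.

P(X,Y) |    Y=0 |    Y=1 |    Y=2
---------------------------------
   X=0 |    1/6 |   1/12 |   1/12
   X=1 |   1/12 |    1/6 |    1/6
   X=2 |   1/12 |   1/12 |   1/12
0.0546 bits

Mutual information: I(X;Y) = H(X) + H(Y) - H(X,Y)

Marginals:
P(X) = (1/3, 5/12, 1/4), H(X) = 1.5546 bits
P(Y) = (1/3, 1/3, 1/3), H(Y) = 1.5850 bits

Joint entropy: H(X,Y) = 3.0850 bits

I(X;Y) = 1.5546 + 1.5850 - 3.0850 = 0.0546 bits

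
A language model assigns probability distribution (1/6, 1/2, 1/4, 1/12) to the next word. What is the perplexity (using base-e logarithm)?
3.3163

Perplexity is e^H (or exp(H) for natural log).

First, H = -Σ p log p = 1.1988 nats
Perplexity = e^1.1988 = 3.3163

Interpretation: The model's uncertainty is equivalent to choosing uniformly among 3.3 options.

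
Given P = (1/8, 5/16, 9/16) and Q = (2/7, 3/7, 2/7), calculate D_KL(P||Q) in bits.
0.2582 bits

KL divergence: D_KL(P||Q) = Σ p(x) log(p(x)/q(x))

Computing term by term:
  x=0: 1/8 × log_2[(1/8)/(2/7)] = 1/8 × -1.1926 = -0.1491
  x=1: 5/16 × log_2[(5/16)/(3/7)] = 5/16 × -0.4557 = -0.1424
  x=2: 9/16 × log_2[(9/16)/(2/7)] = 9/16 × 0.9773 = 0.5497

D_KL(P||Q) = 0.2582 bits

Note: KL divergence is always non-negative and equals 0 iff P = Q.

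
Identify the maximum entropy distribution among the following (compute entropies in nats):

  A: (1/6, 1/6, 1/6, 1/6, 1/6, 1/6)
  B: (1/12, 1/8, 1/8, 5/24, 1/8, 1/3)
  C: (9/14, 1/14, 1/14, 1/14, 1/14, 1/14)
A

For a discrete distribution over n outcomes, entropy is maximized by the uniform distribution.

Computing entropies:
H(A) = 1.7918 nats
H(B) = 1.6799 nats
H(C) = 1.2266 nats

The uniform distribution (where all probabilities equal 1/6) achieves the maximum entropy of log_e(6) = 1.7918 nats.

Distribution A has the highest entropy.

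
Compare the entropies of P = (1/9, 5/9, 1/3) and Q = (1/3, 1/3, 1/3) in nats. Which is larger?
Q

Computing entropies in nats:
H(P) = 0.9369
H(Q) = 1.0986

Distribution Q has higher entropy.

Intuition: The distribution closer to uniform (more spread out) has higher entropy.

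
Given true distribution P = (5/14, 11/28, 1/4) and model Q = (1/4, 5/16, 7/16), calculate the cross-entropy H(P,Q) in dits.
0.5032 dits

Cross-entropy: H(P,Q) = -Σ p(x) log q(x)

Alternatively: H(P,Q) = H(P) + D_KL(P||Q)
H(P) = 0.4696 dits
D_KL(P||Q) = 0.0336 dits

H(P,Q) = 0.4696 + 0.0336 = 0.5032 dits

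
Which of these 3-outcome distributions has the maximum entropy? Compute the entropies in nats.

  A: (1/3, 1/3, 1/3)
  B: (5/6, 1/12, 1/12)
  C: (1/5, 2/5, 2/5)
A

For a discrete distribution over n outcomes, entropy is maximized by the uniform distribution.

Computing entropies:
H(A) = 1.0986 nats
H(B) = 0.5661 nats
H(C) = 1.0549 nats

The uniform distribution (where all probabilities equal 1/3) achieves the maximum entropy of log_e(3) = 1.0986 nats.

Distribution A has the highest entropy.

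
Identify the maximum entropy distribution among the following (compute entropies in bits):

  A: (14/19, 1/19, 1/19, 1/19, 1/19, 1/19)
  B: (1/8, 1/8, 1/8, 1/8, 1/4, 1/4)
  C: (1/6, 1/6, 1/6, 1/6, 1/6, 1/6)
C

For a discrete distribution over n outcomes, entropy is maximized by the uniform distribution.

Computing entropies:
H(A) = 1.4425 bits
H(B) = 2.5000 bits
H(C) = 2.5850 bits

The uniform distribution (where all probabilities equal 1/6) achieves the maximum entropy of log_2(6) = 2.5850 bits.

Distribution C has the highest entropy.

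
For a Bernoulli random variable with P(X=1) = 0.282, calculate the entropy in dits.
0.2583 dits

The binary entropy function is:
H(p) = -p log(p) - (1-p) log(1-p)

H(0.282) = -0.282 × log_10(0.282) - 0.718 × log_10(0.718)
H(0.282) = 0.2583 dits

Note: Binary entropy is maximized at p=0.5 (H=1 bit) and minimized at p=0 or p=1 (H=0).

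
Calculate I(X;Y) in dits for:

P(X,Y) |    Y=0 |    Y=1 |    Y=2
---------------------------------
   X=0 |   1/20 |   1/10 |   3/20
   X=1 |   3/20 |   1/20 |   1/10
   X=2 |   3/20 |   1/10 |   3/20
0.0177 dits

Mutual information: I(X;Y) = H(X) + H(Y) - H(X,Y)

Marginals:
P(X) = (3/10, 3/10, 2/5), H(X) = 0.4729 dits
P(Y) = (7/20, 1/4, 2/5), H(Y) = 0.4693 dits

Joint entropy: H(X,Y) = 0.9244 dits

I(X;Y) = 0.4729 + 0.4693 - 0.9244 = 0.0177 dits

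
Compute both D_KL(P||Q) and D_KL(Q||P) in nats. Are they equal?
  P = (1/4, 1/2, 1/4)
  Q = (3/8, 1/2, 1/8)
D_KL(P||Q) = 0.0719, D_KL(Q||P) = 0.0654

KL divergence is not symmetric: D_KL(P||Q) ≠ D_KL(Q||P) in general.

D_KL(P||Q) = 0.0719 nats
D_KL(Q||P) = 0.0654 nats

No, they are not equal!

This asymmetry is why KL divergence is not a true distance metric.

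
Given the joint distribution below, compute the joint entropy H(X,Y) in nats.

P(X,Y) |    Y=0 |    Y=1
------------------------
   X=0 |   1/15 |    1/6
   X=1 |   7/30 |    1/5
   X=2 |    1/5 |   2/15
1.7312 nats

Joint entropy is H(X,Y) = -Σ_{x,y} p(x,y) log p(x,y).

Summing over all non-zero entries:
H(X,Y) = -[1/15·log_e(1/15) + 1/6·log_e(1/6) + 7/30·log_e(7/30) + 1/5·log_e(1/5) + 1/5·log_e(1/5) + 2/15·log_e(2/15)]
H(X,Y) = 1.7312 nats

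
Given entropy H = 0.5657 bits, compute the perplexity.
1.4801

Perplexity is 2^H (or exp(H) for natural log).

H = 0.5657 bits
Perplexity = 2^0.5657 = 1.4801

Interpretation: The model's uncertainty is equivalent to choosing uniformly among 1.5 options.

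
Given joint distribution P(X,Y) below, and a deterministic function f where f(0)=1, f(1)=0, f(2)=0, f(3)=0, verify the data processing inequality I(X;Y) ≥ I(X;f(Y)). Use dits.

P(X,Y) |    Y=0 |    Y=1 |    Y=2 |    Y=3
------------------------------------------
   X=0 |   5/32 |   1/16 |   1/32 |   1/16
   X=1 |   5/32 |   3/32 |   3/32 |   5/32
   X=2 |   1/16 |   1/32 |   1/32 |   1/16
I(X;Y) = 0.0089, I(X;f(Y)) = 0.0065, inequality holds: 0.0089 ≥ 0.0065

Data Processing Inequality: For any Markov chain X → Y → Z, we have I(X;Y) ≥ I(X;Z).

Here Z = f(Y) is a deterministic function of Y, forming X → Y → Z.

Original I(X;Y) = 0.0089 dits

After applying f:
P(X,Z) where Z=f(Y):
- P(X,Z=0) = P(X,Y=1) + P(X,Y=2) + P(X,Y=3)
- P(X,Z=1) = P(X,Y=0)

I(X;Z) = I(X;f(Y)) = 0.0065 dits

Verification: 0.0089 ≥ 0.0065 ✓

Information cannot be created by processing; the function f can only lose information about X.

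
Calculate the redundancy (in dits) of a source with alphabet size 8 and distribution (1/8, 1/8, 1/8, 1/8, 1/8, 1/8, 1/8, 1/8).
0.0000 dits

Redundancy measures how far a source is from maximum entropy:
R = H_max - H(X)

Maximum entropy for 8 symbols: H_max = log_10(8) = 0.9031 dits
Actual entropy: H(X) = 0.9031 dits
Redundancy: R = 0.9031 - 0.9031 = 0.0000 dits

This redundancy represents potential for compression: the source could be compressed by 0.0000 dits per symbol.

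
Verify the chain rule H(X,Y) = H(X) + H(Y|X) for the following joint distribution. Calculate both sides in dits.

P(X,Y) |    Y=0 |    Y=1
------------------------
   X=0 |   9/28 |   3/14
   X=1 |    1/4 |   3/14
H(X,Y) = 0.5957, H(X) = 0.2999, H(Y|X) = 0.2957 (all in dits)

Chain rule: H(X,Y) = H(X) + H(Y|X)

Left side — joint entropy directly:
H(X,Y) = -Σ p(x,y) log p(x,y) = 0.5957 dits

Right side — compute H(Y|X) from the conditional distributions:
P(X) = (15/28, 13/28), so H(X) = 0.2999 dits
H(Y|X) = Σ_x P(X=x) · H(Y|X=x):
  P(Y|X=0) = (3/5, 2/5), H(Y|X=0) = 0.2923, weight P(X=0) = 15/28
  P(Y|X=1) = (7/13, 6/13), H(Y|X=1) = 0.2997, weight P(X=1) = 13/28
H(Y|X) = 0.2957 dits

H(X) + H(Y|X) = 0.2999 + 0.2957 = 0.5957 dits

Both sides equal 0.5957 dits. ✓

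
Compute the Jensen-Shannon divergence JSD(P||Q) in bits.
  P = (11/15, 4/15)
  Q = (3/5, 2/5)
0.0145 bits

Jensen-Shannon divergence is:
JSD(P||Q) = 0.5 × D_KL(P||M) + 0.5 × D_KL(Q||M)
where M = 0.5 × (P + Q) is the mixture distribution.

M = 0.5 × (11/15, 4/15) + 0.5 × (3/5, 2/5) = (2/3, 1/3)

D_KL(P||M) = 0.0150 bits
D_KL(Q||M) = 0.0140 bits

JSD(P||Q) = 0.5 × 0.0150 + 0.5 × 0.0140 = 0.0145 bits

Unlike KL divergence, JSD is symmetric and bounded: 0 ≤ JSD ≤ log(2).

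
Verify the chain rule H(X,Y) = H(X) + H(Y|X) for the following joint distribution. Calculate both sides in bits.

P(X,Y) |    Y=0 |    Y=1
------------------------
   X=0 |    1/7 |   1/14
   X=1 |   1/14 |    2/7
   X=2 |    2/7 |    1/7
H(X,Y) = 2.3788, H(X) = 1.5306, H(Y|X) = 0.8482 (all in bits)

Chain rule: H(X,Y) = H(X) + H(Y|X)

Left side — joint entropy directly:
H(X,Y) = -Σ p(x,y) log p(x,y) = 2.3788 bits

Right side — compute H(Y|X) from the conditional distributions:
P(X) = (3/14, 5/14, 3/7), so H(X) = 1.5306 bits
H(Y|X) = Σ_x P(X=x) · H(Y|X=x):
  P(Y|X=0) = (2/3, 1/3), H(Y|X=0) = 0.9183, weight P(X=0) = 3/14
  P(Y|X=1) = (1/5, 4/5), H(Y|X=1) = 0.7219, weight P(X=1) = 5/14
  P(Y|X=2) = (2/3, 1/3), H(Y|X=2) = 0.9183, weight P(X=2) = 3/7
H(Y|X) = 0.8482 bits

H(X) + H(Y|X) = 1.5306 + 0.8482 = 2.3788 bits

Both sides equal 2.3788 bits. ✓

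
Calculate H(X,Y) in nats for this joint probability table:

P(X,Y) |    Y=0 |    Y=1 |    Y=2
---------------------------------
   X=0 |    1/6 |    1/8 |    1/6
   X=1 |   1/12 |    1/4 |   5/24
1.7376 nats

Joint entropy is H(X,Y) = -Σ_{x,y} p(x,y) log p(x,y).

Summing over all non-zero entries:
H(X,Y) = -[1/6·log_e(1/6) + 1/8·log_e(1/8) + 1/6·log_e(1/6) + 1/12·log_e(1/12) + 1/4·log_e(1/4) + 5/24·log_e(5/24)]
H(X,Y) = 1.7376 nats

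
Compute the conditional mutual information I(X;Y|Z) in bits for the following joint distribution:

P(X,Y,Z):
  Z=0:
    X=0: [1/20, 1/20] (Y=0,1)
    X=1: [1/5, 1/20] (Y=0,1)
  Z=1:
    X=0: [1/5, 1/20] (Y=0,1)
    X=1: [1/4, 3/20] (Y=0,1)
0.0382 bits

Conditional mutual information: I(X;Y|Z) = H(X|Z) + H(Y|Z) - H(X,Y|Z)

H(Z) = 0.9341
H(X,Z) = 1.8610 → H(X|Z) = 0.9269
H(Y,Z) = 1.8150 → H(Y|Z) = 0.8809
H(X,Y,Z) = 2.7037 → H(X,Y|Z) = 1.7696

I(X;Y|Z) = 0.9269 + 0.8809 - 1.7696 = 0.0382 bits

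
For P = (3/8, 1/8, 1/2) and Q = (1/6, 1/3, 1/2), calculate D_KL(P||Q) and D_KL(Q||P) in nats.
D_KL(P||Q) = 0.1815, D_KL(Q||P) = 0.1918

KL divergence is not symmetric: D_KL(P||Q) ≠ D_KL(Q||P) in general.

D_KL(P||Q) = 0.1815 nats
D_KL(Q||P) = 0.1918 nats

No, they are not equal!

This asymmetry is why KL divergence is not a true distance metric.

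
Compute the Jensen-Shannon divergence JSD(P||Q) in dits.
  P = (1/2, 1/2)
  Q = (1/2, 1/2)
0.0000 dits

Jensen-Shannon divergence is:
JSD(P||Q) = 0.5 × D_KL(P||M) + 0.5 × D_KL(Q||M)
where M = 0.5 × (P + Q) is the mixture distribution.

M = 0.5 × (1/2, 1/2) + 0.5 × (1/2, 1/2) = (1/2, 1/2)

D_KL(P||M) = 0.0000 dits
D_KL(Q||M) = 0.0000 dits

JSD(P||Q) = 0.5 × 0.0000 + 0.5 × 0.0000 = 0.0000 dits

Unlike KL divergence, JSD is symmetric and bounded: 0 ≤ JSD ≤ log(2).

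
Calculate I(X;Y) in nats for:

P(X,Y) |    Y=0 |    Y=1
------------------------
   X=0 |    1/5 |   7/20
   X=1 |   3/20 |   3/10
0.0005 nats

Mutual information: I(X;Y) = H(X) + H(Y) - H(X,Y)

Marginals:
P(X) = (11/20, 9/20), H(X) = 0.6881 nats
P(Y) = (7/20, 13/20), H(Y) = 0.6474 nats

Joint entropy: H(X,Y) = 1.3351 nats

I(X;Y) = 0.6881 + 0.6474 - 1.3351 = 0.0005 nats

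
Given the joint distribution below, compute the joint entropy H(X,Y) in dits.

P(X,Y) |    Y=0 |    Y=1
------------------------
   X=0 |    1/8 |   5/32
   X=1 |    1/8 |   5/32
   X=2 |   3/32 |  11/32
0.7335 dits

Joint entropy is H(X,Y) = -Σ_{x,y} p(x,y) log p(x,y).

Summing over all non-zero entries:
H(X,Y) = -[1/8·log_10(1/8) + 5/32·log_10(5/32) + 1/8·log_10(1/8) + 5/32·log_10(5/32) + 3/32·log_10(3/32) + 11/32·log_10(11/32)]
H(X,Y) = 0.7335 dits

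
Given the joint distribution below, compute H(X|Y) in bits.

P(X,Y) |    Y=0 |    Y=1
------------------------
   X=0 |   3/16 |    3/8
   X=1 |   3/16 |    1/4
0.9818 bits

Using the chain rule: H(X|Y) = H(X,Y) - H(Y)

First, compute H(X,Y) = 1.9363 bits

Marginal P(Y) = (3/8, 5/8)
H(Y) = 0.9544 bits

H(X|Y) = H(X,Y) - H(Y) = 1.9363 - 0.9544 = 0.9818 bits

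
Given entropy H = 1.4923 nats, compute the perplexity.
4.4473

Perplexity is e^H (or exp(H) for natural log).

H = 1.4923 nats
Perplexity = e^1.4923 = 4.4473

Interpretation: The model's uncertainty is equivalent to choosing uniformly among 4.4 options.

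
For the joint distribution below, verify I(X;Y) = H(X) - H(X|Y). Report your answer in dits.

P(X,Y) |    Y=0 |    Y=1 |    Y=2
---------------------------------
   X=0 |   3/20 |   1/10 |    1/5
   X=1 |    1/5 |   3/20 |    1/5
I(X;Y) = 0.0016 dits

Mutual information has multiple equivalent forms:
- I(X;Y) = H(X) - H(X|Y)
- I(X;Y) = H(Y) - H(Y|X)
- I(X;Y) = H(X) + H(Y) - H(X,Y)

Computing all quantities:
H(X) = 0.2989, H(Y) = 0.4693, H(X,Y) = 0.7666
H(X|Y) = 0.2973, H(Y|X) = 0.4677

Verification:
H(X) - H(X|Y) = 0.2989 - 0.2973 = 0.0016
H(Y) - H(Y|X) = 0.4693 - 0.4677 = 0.0016
H(X) + H(Y) - H(X,Y) = 0.2989 + 0.4693 - 0.7666 = 0.0016

All forms give I(X;Y) = 0.0016 dits. ✓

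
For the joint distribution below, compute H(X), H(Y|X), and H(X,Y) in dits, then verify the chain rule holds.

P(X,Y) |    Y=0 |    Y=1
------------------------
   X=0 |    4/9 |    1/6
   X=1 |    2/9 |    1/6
H(X,Y) = 0.5611, H(X) = 0.2902, H(Y|X) = 0.2709 (all in dits)

Chain rule: H(X,Y) = H(X) + H(Y|X)

Left side — joint entropy directly:
H(X,Y) = -Σ p(x,y) log p(x,y) = 0.5611 dits

Right side — compute H(Y|X) from the conditional distributions:
P(X) = (11/18, 7/18), so H(X) = 0.2902 dits
H(Y|X) = Σ_x P(X=x) · H(Y|X=x):
  P(Y|X=0) = (8/11, 3/11), H(Y|X=0) = 0.2545, weight P(X=0) = 11/18
  P(Y|X=1) = (4/7, 3/7), H(Y|X=1) = 0.2966, weight P(X=1) = 7/18
H(Y|X) = 0.2709 dits

H(X) + H(Y|X) = 0.2902 + 0.2709 = 0.5611 dits

Both sides equal 0.5611 dits. ✓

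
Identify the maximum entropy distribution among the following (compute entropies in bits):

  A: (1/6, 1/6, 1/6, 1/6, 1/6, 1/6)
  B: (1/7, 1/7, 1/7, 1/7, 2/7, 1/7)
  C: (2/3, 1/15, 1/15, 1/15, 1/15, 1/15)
A

For a discrete distribution over n outcomes, entropy is maximized by the uniform distribution.

Computing entropies:
H(A) = 2.5850 bits
H(B) = 2.5216 bits
H(C) = 1.6923 bits

The uniform distribution (where all probabilities equal 1/6) achieves the maximum entropy of log_2(6) = 2.5850 bits.

Distribution A has the highest entropy.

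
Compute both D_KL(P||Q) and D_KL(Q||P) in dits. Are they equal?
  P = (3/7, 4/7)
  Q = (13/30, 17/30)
D_KL(P||Q) = 0.0000, D_KL(Q||P) = 0.0000

KL divergence is not symmetric: D_KL(P||Q) ≠ D_KL(Q||P) in general.

D_KL(P||Q) = 0.0000 dits
D_KL(Q||P) = 0.0000 dits

In this case they happen to be equal (to 4 decimal places).

This asymmetry is why KL divergence is not a true distance metric.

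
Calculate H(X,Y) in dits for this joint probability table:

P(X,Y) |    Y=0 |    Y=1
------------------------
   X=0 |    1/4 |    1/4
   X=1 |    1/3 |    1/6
0.5898 dits

Joint entropy is H(X,Y) = -Σ_{x,y} p(x,y) log p(x,y).

Summing over all non-zero entries:
H(X,Y) = -[1/4·log_10(1/4) + 1/4·log_10(1/4) + 1/3·log_10(1/3) + 1/6·log_10(1/6)]
H(X,Y) = 0.5898 dits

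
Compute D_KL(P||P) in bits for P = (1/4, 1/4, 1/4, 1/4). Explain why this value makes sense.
0.0000 bits

KL divergence satisfies the Gibbs inequality: D_KL(P||Q) ≥ 0 for all distributions P, Q.

D_KL(P||Q) = Σ p(x) log(p(x)/q(x))
Each term is p(x) × log_2(p(x)/p(x)) = p(x) × log_2(1) = 0, so the sum is 0.
D_KL(P||Q) = 0.0000 bits

When P = Q, the KL divergence is exactly 0, as there is no 'divergence' between identical distributions.

This non-negativity is a fundamental property: relative entropy cannot be negative because it measures how different Q is from P.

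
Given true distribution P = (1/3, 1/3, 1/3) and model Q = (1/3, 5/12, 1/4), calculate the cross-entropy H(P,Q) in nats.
1.1201 nats

Cross-entropy: H(P,Q) = -Σ p(x) log q(x)

Alternatively: H(P,Q) = H(P) + D_KL(P||Q)
H(P) = 1.0986 nats
D_KL(P||Q) = 0.0215 nats

H(P,Q) = 1.0986 + 0.0215 = 1.1201 nats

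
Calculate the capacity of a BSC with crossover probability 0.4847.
0.0007 bits

For a binary symmetric channel (BSC) with error probability p:
Capacity C = 1 - H(p) bits per symbol

where H(p) = -p log₂(p) - (1-p) log₂(1-p) is the binary entropy function.

H(0.4847) = 0.9993 bits
C = 1 - 0.9993 = 0.0007 bits per symbol

This means we can reliably transmit up to 0.0007 bits of information per channel use.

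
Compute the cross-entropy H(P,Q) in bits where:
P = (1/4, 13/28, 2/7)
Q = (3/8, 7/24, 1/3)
1.6319 bits

Cross-entropy: H(P,Q) = -Σ p(x) log q(x)

Alternatively: H(P,Q) = H(P) + D_KL(P||Q)
H(P) = 1.5303 bits
D_KL(P||Q) = 0.1016 bits

H(P,Q) = 1.5303 + 0.1016 = 1.6319 bits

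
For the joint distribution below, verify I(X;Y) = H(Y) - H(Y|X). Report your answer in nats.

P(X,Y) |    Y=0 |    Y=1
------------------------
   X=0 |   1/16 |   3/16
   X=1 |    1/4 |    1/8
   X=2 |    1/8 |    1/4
I(X;Y) = 0.0673 nats

Mutual information has multiple equivalent forms:
- I(X;Y) = H(X) - H(X|Y)
- I(X;Y) = H(Y) - H(Y|X)
- I(X;Y) = H(X) + H(Y) - H(X,Y)

Computing all quantities:
H(X) = 1.0822, H(Y) = 0.6853, H(X,Y) = 1.7002
H(X|Y) = 1.0149, H(Y|X) = 0.6180

Verification:
H(X) - H(X|Y) = 1.0822 - 1.0149 = 0.0673
H(Y) - H(Y|X) = 0.6853 - 0.6180 = 0.0673
H(X) + H(Y) - H(X,Y) = 1.0822 + 0.6853 - 1.7002 = 0.0673

All forms give I(X;Y) = 0.0673 nats. ✓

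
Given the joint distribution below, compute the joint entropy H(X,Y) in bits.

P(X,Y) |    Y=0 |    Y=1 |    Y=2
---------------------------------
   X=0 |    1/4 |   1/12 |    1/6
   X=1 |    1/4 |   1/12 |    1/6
2.4591 bits

Joint entropy is H(X,Y) = -Σ_{x,y} p(x,y) log p(x,y).

Summing over all non-zero entries:
H(X,Y) = -[1/4·log_2(1/4) + 1/12·log_2(1/12) + 1/6·log_2(1/6) + 1/4·log_2(1/4) + 1/12·log_2(1/12) + 1/6·log_2(1/6)]
H(X,Y) = 2.4591 bits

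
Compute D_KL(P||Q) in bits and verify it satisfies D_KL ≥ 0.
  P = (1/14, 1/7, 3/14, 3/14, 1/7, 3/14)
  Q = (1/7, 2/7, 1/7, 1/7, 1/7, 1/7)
0.1618 bits

KL divergence satisfies the Gibbs inequality: D_KL(P||Q) ≥ 0 for all distributions P, Q.

D_KL(P||Q) = Σ p(x) log(p(x)/q(x))
Term by term:
  x=0: 1/14 × log_2[(1/14)/(1/7)] = -0.0714
  x=1: 1/7 × log_2[(1/7)/(2/7)] = -0.1429
  x=2: 3/14 × log_2[(3/14)/(1/7)] = 0.1253
  x=3: 3/14 × log_2[(3/14)/(1/7)] = 0.1253
  x=4: 1/7 × log_2[(1/7)/(1/7)] = 0.0000
  x=5: 3/14 × log_2[(3/14)/(1/7)] = 0.1253
D_KL(P||Q) = 0.1618 bits

D_KL(P||Q) = 0.1618 ≥ 0 ✓

This non-negativity is a fundamental property: relative entropy cannot be negative because it measures how different Q is from P.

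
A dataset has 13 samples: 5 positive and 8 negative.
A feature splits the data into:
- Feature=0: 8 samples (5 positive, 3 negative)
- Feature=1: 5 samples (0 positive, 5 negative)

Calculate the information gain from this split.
0.3739 bits

Information Gain = H(Y) - H(Y|Feature)

Before split:
P(positive) = 5/13 = 0.3846
H(Y) = 0.9612 bits

After split:
Feature=0: H = 0.9544 bits (weight = 8/13)
Feature=1: H = 0.0000 bits (weight = 5/13)
H(Y|Feature) = (8/13)×0.9544 + (5/13)×0.0000 = 0.5873 bits

Information Gain = 0.9612 - 0.5873 = 0.3739 bits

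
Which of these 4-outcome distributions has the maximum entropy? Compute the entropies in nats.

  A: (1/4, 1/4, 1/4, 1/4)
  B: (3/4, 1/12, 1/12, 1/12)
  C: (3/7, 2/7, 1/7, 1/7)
A

For a discrete distribution over n outcomes, entropy is maximized by the uniform distribution.

Computing entropies:
H(A) = 1.3863 nats
H(B) = 0.8370 nats
H(C) = 1.2770 nats

The uniform distribution (where all probabilities equal 1/4) achieves the maximum entropy of log_e(4) = 1.3863 nats.

Distribution A has the highest entropy.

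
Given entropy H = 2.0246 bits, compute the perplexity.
4.0688

Perplexity is 2^H (or exp(H) for natural log).

H = 2.0246 bits
Perplexity = 2^2.0246 = 4.0688

Interpretation: The model's uncertainty is equivalent to choosing uniformly among 4.1 options.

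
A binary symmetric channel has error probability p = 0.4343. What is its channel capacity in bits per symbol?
0.0125 bits

For a binary symmetric channel (BSC) with error probability p:
Capacity C = 1 - H(p) bits per symbol

where H(p) = -p log₂(p) - (1-p) log₂(1-p) is the binary entropy function.

H(0.4343) = 0.9875 bits
C = 1 - 0.9875 = 0.0125 bits per symbol

This means we can reliably transmit up to 0.0125 bits of information per channel use.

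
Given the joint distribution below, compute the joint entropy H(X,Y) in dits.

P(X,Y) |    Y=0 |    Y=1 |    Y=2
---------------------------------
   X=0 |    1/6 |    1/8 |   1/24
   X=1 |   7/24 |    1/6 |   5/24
0.7278 dits

Joint entropy is H(X,Y) = -Σ_{x,y} p(x,y) log p(x,y).

Summing over all non-zero entries:
H(X,Y) = -[1/6·log_10(1/6) + 1/8·log_10(1/8) + 1/24·log_10(1/24) + 7/24·log_10(7/24) + 1/6·log_10(1/6) + 5/24·log_10(5/24)]
H(X,Y) = 0.7278 dits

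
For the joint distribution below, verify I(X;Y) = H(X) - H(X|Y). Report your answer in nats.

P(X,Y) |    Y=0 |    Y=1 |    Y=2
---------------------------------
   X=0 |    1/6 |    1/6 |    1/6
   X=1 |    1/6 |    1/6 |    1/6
I(X;Y) = 0.0000 nats

Mutual information has multiple equivalent forms:
- I(X;Y) = H(X) - H(X|Y)
- I(X;Y) = H(Y) - H(Y|X)
- I(X;Y) = H(X) + H(Y) - H(X,Y)

Computing all quantities:
H(X) = 0.6931, H(Y) = 1.0986, H(X,Y) = 1.7918
H(X|Y) = 0.6931, H(Y|X) = 1.0986

Verification:
H(X) - H(X|Y) = 0.6931 - 0.6931 = 0.0000
H(Y) - H(Y|X) = 1.0986 - 1.0986 = 0.0000
H(X) + H(Y) - H(X,Y) = 0.6931 + 1.0986 - 1.7918 = 0.0000

All forms give I(X;Y) = 0.0000 nats. ✓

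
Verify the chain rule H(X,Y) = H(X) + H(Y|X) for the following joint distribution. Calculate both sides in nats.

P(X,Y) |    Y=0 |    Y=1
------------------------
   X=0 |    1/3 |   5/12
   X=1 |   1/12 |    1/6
H(X,Y) = 1.2367, H(X) = 0.5623, H(Y|X) = 0.6743 (all in nats)

Chain rule: H(X,Y) = H(X) + H(Y|X)

Left side — joint entropy directly:
H(X,Y) = -Σ p(x,y) log p(x,y) = 1.2367 nats

Right side — compute H(Y|X) from the conditional distributions:
P(X) = (3/4, 1/4), so H(X) = 0.5623 nats
H(Y|X) = Σ_x P(X=x) · H(Y|X=x):
  P(Y|X=0) = (4/9, 5/9), H(Y|X=0) = 0.6870, weight P(X=0) = 3/4
  P(Y|X=1) = (1/3, 2/3), H(Y|X=1) = 0.6365, weight P(X=1) = 1/4
H(Y|X) = 0.6743 nats

H(X) + H(Y|X) = 0.5623 + 0.6743 = 1.2367 nats

Both sides equal 1.2367 nats. ✓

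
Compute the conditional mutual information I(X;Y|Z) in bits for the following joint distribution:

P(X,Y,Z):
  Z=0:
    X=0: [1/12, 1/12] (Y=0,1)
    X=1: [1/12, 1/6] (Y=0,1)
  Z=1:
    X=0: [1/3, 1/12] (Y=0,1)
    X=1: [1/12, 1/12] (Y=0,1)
0.0443 bits

Conditional mutual information: I(X;Y|Z) = H(X|Z) + H(Y|Z) - H(X,Y|Z)

H(Z) = 0.9799
H(X,Z) = 1.8879 → H(X|Z) = 0.9080
H(Y,Z) = 1.8879 → H(Y|Z) = 0.9080
H(X,Y,Z) = 2.7516 → H(X,Y|Z) = 1.7718

I(X;Y|Z) = 0.9080 + 0.9080 - 1.7718 = 0.0443 bits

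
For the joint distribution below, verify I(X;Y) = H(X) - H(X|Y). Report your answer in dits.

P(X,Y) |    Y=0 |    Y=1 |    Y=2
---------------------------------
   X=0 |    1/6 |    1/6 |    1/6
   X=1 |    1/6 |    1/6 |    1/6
I(X;Y) = 0.0000 dits

Mutual information has multiple equivalent forms:
- I(X;Y) = H(X) - H(X|Y)
- I(X;Y) = H(Y) - H(Y|X)
- I(X;Y) = H(X) + H(Y) - H(X,Y)

Computing all quantities:
H(X) = 0.3010, H(Y) = 0.4771, H(X,Y) = 0.7782
H(X|Y) = 0.3010, H(Y|X) = 0.4771

Verification:
H(X) - H(X|Y) = 0.3010 - 0.3010 = 0.0000
H(Y) - H(Y|X) = 0.4771 - 0.4771 = 0.0000
H(X) + H(Y) - H(X,Y) = 0.3010 + 0.4771 - 0.7782 = 0.0000

All forms give I(X;Y) = 0.0000 dits. ✓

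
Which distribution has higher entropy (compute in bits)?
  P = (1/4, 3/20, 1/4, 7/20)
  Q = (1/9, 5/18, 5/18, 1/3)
P

Computing entropies in bits:
H(P) = 1.9406
H(Q) = 1.9072

Distribution P has higher entropy.

Intuition: The distribution closer to uniform (more spread out) has higher entropy.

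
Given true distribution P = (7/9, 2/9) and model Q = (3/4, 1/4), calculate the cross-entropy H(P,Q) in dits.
0.2310 dits

Cross-entropy: H(P,Q) = -Σ p(x) log q(x)

Alternatively: H(P,Q) = H(P) + D_KL(P||Q)
H(P) = 0.2300 dits
D_KL(P||Q) = 0.0009 dits

H(P,Q) = 0.2300 + 0.0009 = 0.2310 dits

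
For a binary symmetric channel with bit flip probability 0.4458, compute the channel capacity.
0.0085 bits

For a binary symmetric channel (BSC) with error probability p:
Capacity C = 1 - H(p) bits per symbol

where H(p) = -p log₂(p) - (1-p) log₂(1-p) is the binary entropy function.

H(0.4458) = 0.9915 bits
C = 1 - 0.9915 = 0.0085 bits per symbol

This means we can reliably transmit up to 0.0085 bits of information per channel use.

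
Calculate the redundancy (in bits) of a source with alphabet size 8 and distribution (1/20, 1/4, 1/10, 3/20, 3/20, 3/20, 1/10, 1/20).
0.1718 bits

Redundancy measures how far a source is from maximum entropy:
R = H_max - H(X)

Maximum entropy for 8 symbols: H_max = log_2(8) = 3.0000 bits
Actual entropy: H(X) = 2.8282 bits
Redundancy: R = 3.0000 - 2.8282 = 0.1718 bits

This redundancy represents potential for compression: the source could be compressed by 0.1718 bits per symbol.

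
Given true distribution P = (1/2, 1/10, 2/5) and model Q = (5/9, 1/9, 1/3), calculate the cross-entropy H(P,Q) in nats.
0.9531 nats

Cross-entropy: H(P,Q) = -Σ p(x) log q(x)

Alternatively: H(P,Q) = H(P) + D_KL(P||Q)
H(P) = 0.9433 nats
D_KL(P||Q) = 0.0097 nats

H(P,Q) = 0.9433 + 0.0097 = 0.9531 nats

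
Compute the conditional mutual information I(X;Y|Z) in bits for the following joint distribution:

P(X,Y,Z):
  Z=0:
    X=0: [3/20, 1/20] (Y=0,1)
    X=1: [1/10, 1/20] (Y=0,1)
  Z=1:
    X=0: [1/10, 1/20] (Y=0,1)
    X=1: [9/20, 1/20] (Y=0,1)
0.0324 bits

Conditional mutual information: I(X;Y|Z) = H(X|Z) + H(Y|Z) - H(X,Y|Z)

H(Z) = 0.9341
H(X,Z) = 1.7855 → H(X|Z) = 0.8514
H(Y,Z) = 1.6388 → H(Y|Z) = 0.7047
H(X,Y,Z) = 2.4577 → H(X,Y|Z) = 1.5236

I(X;Y|Z) = 0.8514 + 0.7047 - 1.5236 = 0.0324 bits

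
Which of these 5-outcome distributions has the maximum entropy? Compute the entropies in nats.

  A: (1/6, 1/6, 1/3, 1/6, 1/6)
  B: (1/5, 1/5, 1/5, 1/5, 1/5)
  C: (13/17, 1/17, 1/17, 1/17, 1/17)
B

For a discrete distribution over n outcomes, entropy is maximized by the uniform distribution.

Computing entropies:
H(A) = 1.5607 nats
H(B) = 1.6094 nats
H(C) = 0.8718 nats

The uniform distribution (where all probabilities equal 1/5) achieves the maximum entropy of log_e(5) = 1.6094 nats.

Distribution B has the highest entropy.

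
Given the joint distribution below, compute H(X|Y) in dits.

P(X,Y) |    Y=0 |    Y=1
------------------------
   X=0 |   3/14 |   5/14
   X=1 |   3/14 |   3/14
0.2932 dits

Using the chain rule: H(X|Y) = H(X,Y) - H(Y)

First, compute H(X,Y) = 0.5898 dits

Marginal P(Y) = (3/7, 4/7)
H(Y) = 0.2966 dits

H(X|Y) = H(X,Y) - H(Y) = 0.5898 - 0.2966 = 0.2932 dits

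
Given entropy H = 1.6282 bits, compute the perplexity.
3.0913

Perplexity is 2^H (or exp(H) for natural log).

H = 1.6282 bits
Perplexity = 2^1.6282 = 3.0913

Interpretation: The model's uncertainty is equivalent to choosing uniformly among 3.1 options.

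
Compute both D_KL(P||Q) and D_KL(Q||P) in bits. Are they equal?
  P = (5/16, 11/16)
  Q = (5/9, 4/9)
D_KL(P||Q) = 0.1733, D_KL(Q||P) = 0.1814

KL divergence is not symmetric: D_KL(P||Q) ≠ D_KL(Q||P) in general.

D_KL(P||Q) = 0.1733 bits
D_KL(Q||P) = 0.1814 bits

No, they are not equal!

This asymmetry is why KL divergence is not a true distance metric.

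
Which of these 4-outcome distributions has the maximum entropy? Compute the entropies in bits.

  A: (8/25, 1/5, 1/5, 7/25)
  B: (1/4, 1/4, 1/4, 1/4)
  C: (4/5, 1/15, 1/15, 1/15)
B

For a discrete distribution over n outcomes, entropy is maximized by the uniform distribution.

Computing entropies:
H(A) = 1.9690 bits
H(B) = 2.0000 bits
H(C) = 1.0389 bits

The uniform distribution (where all probabilities equal 1/4) achieves the maximum entropy of log_2(4) = 2.0000 bits.

Distribution B has the highest entropy.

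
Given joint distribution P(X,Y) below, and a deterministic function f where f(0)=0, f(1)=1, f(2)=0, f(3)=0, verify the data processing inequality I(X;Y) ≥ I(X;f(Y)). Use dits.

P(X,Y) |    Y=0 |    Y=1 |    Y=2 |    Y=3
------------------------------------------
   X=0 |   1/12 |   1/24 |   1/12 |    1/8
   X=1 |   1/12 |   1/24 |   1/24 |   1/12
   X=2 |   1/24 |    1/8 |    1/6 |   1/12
I(X;Y) = 0.0288, I(X;f(Y)) = 0.0082, inequality holds: 0.0288 ≥ 0.0082

Data Processing Inequality: For any Markov chain X → Y → Z, we have I(X;Y) ≥ I(X;Z).

Here Z = f(Y) is a deterministic function of Y, forming X → Y → Z.

Original I(X;Y) = 0.0288 dits

After applying f:
P(X,Z) where Z=f(Y):
- P(X,Z=0) = P(X,Y=0) + P(X,Y=2) + P(X,Y=3)
- P(X,Z=1) = P(X,Y=1)

I(X;Z) = I(X;f(Y)) = 0.0082 dits

Verification: 0.0288 ≥ 0.0082 ✓

Information cannot be created by processing; the function f can only lose information about X.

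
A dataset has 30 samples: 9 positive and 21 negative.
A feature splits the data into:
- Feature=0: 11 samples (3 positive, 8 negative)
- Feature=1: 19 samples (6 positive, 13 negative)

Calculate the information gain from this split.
0.0015 bits

Information Gain = H(Y) - H(Y|Feature)

Before split:
P(positive) = 9/30 = 0.3000
H(Y) = 0.8813 bits

After split:
Feature=0: H = 0.8454 bits (weight = 11/30)
Feature=1: H = 0.8997 bits (weight = 19/30)
H(Y|Feature) = (11/30)×0.8454 + (19/30)×0.8997 = 0.8798 bits

Information Gain = 0.8813 - 0.8798 = 0.0015 bits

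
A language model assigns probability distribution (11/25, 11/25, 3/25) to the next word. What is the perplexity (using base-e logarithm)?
2.6562

Perplexity is e^H (or exp(H) for natural log).

First, H = -Σ p log p = 0.9769 nats
Perplexity = e^0.9769 = 2.6562

Interpretation: The model's uncertainty is equivalent to choosing uniformly among 2.7 options.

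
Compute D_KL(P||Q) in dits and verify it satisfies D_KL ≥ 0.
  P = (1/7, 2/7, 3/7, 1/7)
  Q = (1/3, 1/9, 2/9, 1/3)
0.1343 dits

KL divergence satisfies the Gibbs inequality: D_KL(P||Q) ≥ 0 for all distributions P, Q.

D_KL(P||Q) = Σ p(x) log(p(x)/q(x))
Term by term:
  x=0: 1/7 × log_10[(1/7)/(1/3)] = -0.0526
  x=1: 2/7 × log_10[(2/7)/(1/9)] = 0.1172
  x=2: 3/7 × log_10[(3/7)/(2/9)] = 0.1222
  x=3: 1/7 × log_10[(1/7)/(1/3)] = -0.0526
D_KL(P||Q) = 0.1343 dits

D_KL(P||Q) = 0.1343 ≥ 0 ✓

This non-negativity is a fundamental property: relative entropy cannot be negative because it measures how different Q is from P.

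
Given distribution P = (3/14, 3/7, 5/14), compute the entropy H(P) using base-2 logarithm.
1.5306 bits

Shannon entropy is H(X) = -Σ p(x) log p(x).

For P = (3/14, 3/7, 5/14):
H = -3/14 × log_2(3/14) -3/7 × log_2(3/7) -5/14 × log_2(5/14)
H = 1.5306 bits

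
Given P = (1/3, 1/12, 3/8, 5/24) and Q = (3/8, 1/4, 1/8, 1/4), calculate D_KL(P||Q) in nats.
0.2432 nats

KL divergence: D_KL(P||Q) = Σ p(x) log(p(x)/q(x))

Computing term by term:
  x=0: 1/3 × log_e[(1/3)/(3/8)] = 1/3 × -0.1178 = -0.0393
  x=1: 1/12 × log_e[(1/12)/(1/4)] = 1/12 × -1.0986 = -0.0916
  x=2: 3/8 × log_e[(3/8)/(1/8)] = 3/8 × 1.0986 = 0.4120
  x=3: 5/24 × log_e[(5/24)/(1/4)] = 5/24 × -0.1823 = -0.0380

D_KL(P||Q) = 0.2432 nats

Note: KL divergence is always non-negative and equals 0 iff P = Q.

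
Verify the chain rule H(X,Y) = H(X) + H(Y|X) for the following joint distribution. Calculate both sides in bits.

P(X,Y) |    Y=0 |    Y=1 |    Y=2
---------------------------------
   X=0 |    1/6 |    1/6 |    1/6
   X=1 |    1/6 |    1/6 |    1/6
H(X,Y) = 2.5850, H(X) = 1.0000, H(Y|X) = 1.5850 (all in bits)

Chain rule: H(X,Y) = H(X) + H(Y|X)

Left side — joint entropy directly:
H(X,Y) = -Σ p(x,y) log p(x,y) = 2.5850 bits

Right side — compute H(Y|X) from the conditional distributions:
P(X) = (1/2, 1/2), so H(X) = 1.0000 bits
H(Y|X) = Σ_x P(X=x) · H(Y|X=x):
  P(Y|X=0) = (1/3, 1/3, 1/3), H(Y|X=0) = 1.5850, weight P(X=0) = 1/2
  P(Y|X=1) = (1/3, 1/3, 1/3), H(Y|X=1) = 1.5850, weight P(X=1) = 1/2
H(Y|X) = 1.5850 bits

H(X) + H(Y|X) = 1.0000 + 1.5850 = 2.5850 bits

Both sides equal 2.5850 bits. ✓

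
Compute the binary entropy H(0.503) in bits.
1.0000 bits

The binary entropy function is:
H(p) = -p log(p) - (1-p) log(1-p)

H(0.503) = -0.503 × log_2(0.503) - 0.497 × log_2(0.497)
H(0.503) = 1.0000 bits

Note: Binary entropy is maximized at p=0.5 (H=1 bit) and minimized at p=0 or p=1 (H=0).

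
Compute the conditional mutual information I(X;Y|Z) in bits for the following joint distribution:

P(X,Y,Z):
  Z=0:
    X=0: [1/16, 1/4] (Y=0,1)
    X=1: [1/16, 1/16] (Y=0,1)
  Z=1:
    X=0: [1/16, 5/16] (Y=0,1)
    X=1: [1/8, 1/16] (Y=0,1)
0.1276 bits

Conditional mutual information: I(X;Y|Z) = H(X|Z) + H(Y|Z) - H(X,Y|Z)

H(Z) = 0.9887
H(X,Z) = 1.8829 → H(X|Z) = 0.8942
H(Y,Z) = 1.8829 → H(Y|Z) = 0.8942
H(X,Y,Z) = 2.6494 → H(X,Y|Z) = 1.6607

I(X;Y|Z) = 0.8942 + 0.8942 - 1.6607 = 0.1276 bits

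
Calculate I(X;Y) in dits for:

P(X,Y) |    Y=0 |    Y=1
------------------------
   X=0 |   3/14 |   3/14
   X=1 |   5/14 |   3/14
0.0034 dits

Mutual information: I(X;Y) = H(X) + H(Y) - H(X,Y)

Marginals:
P(X) = (3/7, 4/7), H(X) = 0.2966 dits
P(Y) = (4/7, 3/7), H(Y) = 0.2966 dits

Joint entropy: H(X,Y) = 0.5898 dits

I(X;Y) = 0.2966 + 0.2966 - 0.5898 = 0.0034 dits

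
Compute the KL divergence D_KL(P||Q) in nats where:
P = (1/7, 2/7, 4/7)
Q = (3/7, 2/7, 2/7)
0.2391 nats

KL divergence: D_KL(P||Q) = Σ p(x) log(p(x)/q(x))

Computing term by term:
  x=0: 1/7 × log_e[(1/7)/(3/7)] = 1/7 × -1.0986 = -0.1569
  x=1: 2/7 × log_e[(2/7)/(2/7)] = 2/7 × 0.0000 = 0.0000
  x=2: 4/7 × log_e[(4/7)/(2/7)] = 4/7 × 0.6931 = 0.3961

D_KL(P||Q) = 0.2391 nats

Note: KL divergence is always non-negative and equals 0 iff P = Q.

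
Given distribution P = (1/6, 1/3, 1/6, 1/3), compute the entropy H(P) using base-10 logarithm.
0.5775 dits

Shannon entropy is H(X) = -Σ p(x) log p(x).

For P = (1/6, 1/3, 1/6, 1/3):
H = -1/6 × log_10(1/6) -1/3 × log_10(1/3) -1/6 × log_10(1/6) -1/3 × log_10(1/3)
H = 0.5775 dits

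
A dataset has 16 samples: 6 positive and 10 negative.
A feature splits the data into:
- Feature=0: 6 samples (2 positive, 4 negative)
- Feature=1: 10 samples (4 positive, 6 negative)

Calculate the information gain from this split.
0.0032 bits

Information Gain = H(Y) - H(Y|Feature)

Before split:
P(positive) = 6/16 = 0.3750
H(Y) = 0.9544 bits

After split:
Feature=0: H = 0.9183 bits (weight = 6/16)
Feature=1: H = 0.9710 bits (weight = 10/16)
H(Y|Feature) = (6/16)×0.9183 + (10/16)×0.9710 = 0.9512 bits

Information Gain = 0.9544 - 0.9512 = 0.0032 bits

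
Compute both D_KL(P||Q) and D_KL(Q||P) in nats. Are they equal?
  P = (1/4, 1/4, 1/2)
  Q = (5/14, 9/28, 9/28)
D_KL(P||Q) = 0.0689, D_KL(Q||P) = 0.0661

KL divergence is not symmetric: D_KL(P||Q) ≠ D_KL(Q||P) in general.

D_KL(P||Q) = 0.0689 nats
D_KL(Q||P) = 0.0661 nats

No, they are not equal!

This asymmetry is why KL divergence is not a true distance metric.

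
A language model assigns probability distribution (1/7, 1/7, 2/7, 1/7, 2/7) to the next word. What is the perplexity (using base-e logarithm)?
4.7107

Perplexity is e^H (or exp(H) for natural log).

First, H = -Σ p log p = 1.5498 nats
Perplexity = e^1.5498 = 4.7107

Interpretation: The model's uncertainty is equivalent to choosing uniformly among 4.7 options.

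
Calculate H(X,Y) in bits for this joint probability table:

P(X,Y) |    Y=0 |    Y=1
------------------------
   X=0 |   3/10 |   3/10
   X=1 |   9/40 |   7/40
1.9664 bits

Joint entropy is H(X,Y) = -Σ_{x,y} p(x,y) log p(x,y).

Summing over all non-zero entries:
H(X,Y) = -[3/10·log_2(3/10) + 3/10·log_2(3/10) + 9/40·log_2(9/40) + 7/40·log_2(7/40)]
H(X,Y) = 1.9664 bits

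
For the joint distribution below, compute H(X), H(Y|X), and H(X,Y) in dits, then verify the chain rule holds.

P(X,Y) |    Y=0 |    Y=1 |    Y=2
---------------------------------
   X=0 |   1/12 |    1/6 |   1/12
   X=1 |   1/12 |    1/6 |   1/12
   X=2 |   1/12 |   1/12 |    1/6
H(X,Y) = 0.9287, H(X) = 0.4771, H(Y|X) = 0.4515 (all in dits)

Chain rule: H(X,Y) = H(X) + H(Y|X)

Left side — joint entropy directly:
H(X,Y) = -Σ p(x,y) log p(x,y) = 0.9287 dits

Right side — compute H(Y|X) from the conditional distributions:
P(X) = (1/3, 1/3, 1/3), so H(X) = 0.4771 dits
H(Y|X) = Σ_x P(X=x) · H(Y|X=x):
  P(Y|X=0) = (1/4, 1/2, 1/4), H(Y|X=0) = 0.4515, weight P(X=0) = 1/3
  P(Y|X=1) = (1/4, 1/2, 1/4), H(Y|X=1) = 0.4515, weight P(X=1) = 1/3
  P(Y|X=2) = (1/4, 1/4, 1/2), H(Y|X=2) = 0.4515, weight P(X=2) = 1/3
H(Y|X) = 0.4515 dits

H(X) + H(Y|X) = 0.4771 + 0.4515 = 0.9287 dits

Both sides equal 0.9287 dits. ✓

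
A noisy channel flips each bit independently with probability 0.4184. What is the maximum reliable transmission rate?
0.0193 bits

For a binary symmetric channel (BSC) with error probability p:
Capacity C = 1 - H(p) bits per symbol

where H(p) = -p log₂(p) - (1-p) log₂(1-p) is the binary entropy function.

H(0.4184) = 0.9807 bits
C = 1 - 0.9807 = 0.0193 bits per symbol

This means we can reliably transmit up to 0.0193 bits of information per channel use.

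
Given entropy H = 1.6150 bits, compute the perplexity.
3.0631

Perplexity is 2^H (or exp(H) for natural log).

H = 1.6150 bits
Perplexity = 2^1.6150 = 3.0631

Interpretation: The model's uncertainty is equivalent to choosing uniformly among 3.1 options.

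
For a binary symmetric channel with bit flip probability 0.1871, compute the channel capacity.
0.3046 bits

For a binary symmetric channel (BSC) with error probability p:
Capacity C = 1 - H(p) bits per symbol

where H(p) = -p log₂(p) - (1-p) log₂(1-p) is the binary entropy function.

H(0.1871) = 0.6954 bits
C = 1 - 0.6954 = 0.3046 bits per symbol

This means we can reliably transmit up to 0.3046 bits of information per channel use.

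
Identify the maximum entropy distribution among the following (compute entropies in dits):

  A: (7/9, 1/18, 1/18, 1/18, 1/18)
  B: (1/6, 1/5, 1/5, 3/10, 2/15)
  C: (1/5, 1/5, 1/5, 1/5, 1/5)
C

For a discrete distribution over n outcomes, entropy is maximized by the uniform distribution.

Computing entropies:
H(A) = 0.3638 dits
H(B) = 0.6828 dits
H(C) = 0.6990 dits

The uniform distribution (where all probabilities equal 1/5) achieves the maximum entropy of log_10(5) = 0.6990 dits.

Distribution C has the highest entropy.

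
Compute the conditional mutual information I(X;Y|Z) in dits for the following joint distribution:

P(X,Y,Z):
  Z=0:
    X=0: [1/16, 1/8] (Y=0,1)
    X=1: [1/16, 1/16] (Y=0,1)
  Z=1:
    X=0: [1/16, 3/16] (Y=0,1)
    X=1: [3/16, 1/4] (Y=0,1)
0.0068 dits

Conditional mutual information: I(X;Y|Z) = H(X|Z) + H(Y|Z) - H(X,Y|Z)

H(Z) = 0.2697
H(X,Z) = 0.5568 → H(X|Z) = 0.2871
H(Y,Z) = 0.5568 → H(Y|Z) = 0.2871
H(X,Y,Z) = 0.8371 → H(X,Y|Z) = 0.5673

I(X;Y|Z) = 0.2871 + 0.2871 - 0.5673 = 0.0068 dits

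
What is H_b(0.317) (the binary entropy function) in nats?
0.6246 nats

The binary entropy function is:
H(p) = -p log(p) - (1-p) log(1-p)

H(0.317) = -0.317 × log_e(0.317) - 0.683 × log_e(0.683)
H(0.317) = 0.6246 nats

Note: Binary entropy is maximized at p=0.5 (H=1 bit) and minimized at p=0 or p=1 (H=0).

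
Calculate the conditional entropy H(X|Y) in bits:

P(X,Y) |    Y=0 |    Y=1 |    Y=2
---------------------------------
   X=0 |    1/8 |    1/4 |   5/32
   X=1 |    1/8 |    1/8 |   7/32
0.9618 bits

Using the chain rule: H(X|Y) = H(X,Y) - H(Y)

First, compute H(X,Y) = 2.5231 bits

Marginal P(Y) = (1/4, 3/8, 3/8)
H(Y) = 1.5613 bits

H(X|Y) = H(X,Y) - H(Y) = 2.5231 - 1.5613 = 0.9618 bits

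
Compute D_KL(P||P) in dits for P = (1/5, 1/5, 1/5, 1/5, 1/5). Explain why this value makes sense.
0.0000 dits

KL divergence satisfies the Gibbs inequality: D_KL(P||Q) ≥ 0 for all distributions P, Q.

D_KL(P||Q) = Σ p(x) log(p(x)/q(x))
Each term is p(x) × log_10(p(x)/p(x)) = p(x) × log_10(1) = 0, so the sum is 0.
D_KL(P||Q) = 0.0000 dits

When P = Q, the KL divergence is exactly 0, as there is no 'divergence' between identical distributions.

This non-negativity is a fundamental property: relative entropy cannot be negative because it measures how different Q is from P.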